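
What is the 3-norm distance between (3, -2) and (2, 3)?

(Σ|x_i - y_i|^3)^(1/3) = (|3 - 2|^3 + |-2 - 3|^3)^(1/3)
= (1^3 + 5^3)^(1/3) = (1 + 125)^(1/3) = (126)^(1/3) ≈ 5.0133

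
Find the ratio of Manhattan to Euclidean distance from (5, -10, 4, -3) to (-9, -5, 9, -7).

L1 = |5 - (-9)| + |-10 - (-5)| + |4 - 9| + |-3 - (-7)| = 14 + 5 + 5 + 4 = 28
L2 = √(14² + 5² + 5² + 4²) = √262 ≈ 16.1864
L1 ≥ L2 always (equality iff movement is along one axis); L1 > L2 here.
Ratio L1/L2 = 28/√262 ≈ 1.7298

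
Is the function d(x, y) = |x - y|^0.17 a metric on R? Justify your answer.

Yes. With 0 < p = 0.17 ≤ 1, d(x,y) = |x-y|^0.17 is a metric on R. Non-negativity and symmetry are immediate; |x-y|^0.17 = 0 ⟺ |x-y| = 0 ⟺ x = y. For the triangle inequality, the function t ↦ t^0.17 is subadditive on [0,∞) when p ≤ 1, so |x-z|^0.17 ≤ (|x-y| + |y-z|)^0.17 ≤ |x-y|^0.17 + |y-z|^0.17.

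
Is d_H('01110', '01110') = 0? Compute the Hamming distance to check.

Differing positions: none. Hamming distance = 0, so the claim is true.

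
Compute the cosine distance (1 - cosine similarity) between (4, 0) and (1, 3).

With u = (4, 0), v = (1, 3):
u·v = 4·1 + 0·3 = 4 + 0 = 4.
|u| = √(4² + 0²) = √16, |v| = √(1² + 3²) = √10, so |u||v| = √(16·10) = √160.
cos θ = (u·v)/(|u||v|) = 4/√160 ≈ 0.3162
Cosine distance = 1 - cos θ ≈ 1 - 0.3162 = 0.6838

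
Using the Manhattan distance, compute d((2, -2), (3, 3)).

Σ|x_i - y_i| = |2 - 3| + |-2 - 3| = 1 + 5 = 6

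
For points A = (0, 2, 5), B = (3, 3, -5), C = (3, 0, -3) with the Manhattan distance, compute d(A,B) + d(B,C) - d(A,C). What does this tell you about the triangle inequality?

d(A,B) = 3 + 1 + 10 = 14, d(B,C) = 0 + 3 + 2 = 5, d(A,C) = 3 + 2 + 8 = 13.
d(A,B) + d(B,C) - d(A,C) = 14 + 5 - 13 = 19 - 13 = 6. This is ≥ 0, so the triangle inequality holds for these points.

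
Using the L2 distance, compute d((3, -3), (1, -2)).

(Σ|x_i - y_i|^2)^(1/2) = (|3 - 1|^2 + |-3 - (-2)|^2)^(1/2)
= (2^2 + 1^2)^(1/2) = (4 + 1)^(1/2) = (5)^(1/2) ≈ 2.2361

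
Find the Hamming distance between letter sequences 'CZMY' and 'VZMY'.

Differing positions: 1. Hamming distance = 1.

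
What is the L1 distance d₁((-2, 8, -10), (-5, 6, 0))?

Σ|x_i - y_i| = |-2 - (-5)| + |8 - 6| + |-10 - 0| = 3 + 2 + 10 = 15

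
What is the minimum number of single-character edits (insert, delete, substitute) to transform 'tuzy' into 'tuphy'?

Let D[i][j] be the edit distance between the first i characters of 'tuzy' and the first j characters of 'tuphy', with D[i][0] = i, D[0][j] = j, and D[i][j] = D[i-1][j-1] if the characters match, else 1 + min(D[i-1][j], D[i][j-1], D[i-1][j-1]). Filling the table (rows: prefixes of 'tuzy', columns: prefixes of 'tuphy'):
     ε  t  u  p  h  y
  ε  0  1  2  3  4  5
  t  1  0  1  2  3  4
  u  2  1  0  1  2  3
  z  3  2  1  1  2  3
  y  4  3  2  2  2  2
The bottom-right entry gives D[4][5] = 2, so no sequence of fewer than 2 edits works. Backtracking through the table gives one optimal edit sequence (2 edits):
  tuzy → tupzy (ins p @3)
  tupzy → tuphy (sub z→h @4)
Edit distance = 2.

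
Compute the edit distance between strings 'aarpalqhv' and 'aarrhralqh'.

Let D[i][j] be the edit distance between the first i characters of 'aarpalqhv' and the first j characters of 'aarrhralqh', with D[i][0] = i, D[0][j] = j, and D[i][j] = D[i-1][j-1] if the characters match, else 1 + min(D[i-1][j], D[i][j-1], D[i-1][j-1]). Filling the table (rows: prefixes of 'aarpalqhv', columns: prefixes of 'aarrhralqh'):
     ε  a  a  r  r  h  r  a  l  q  h
  ε  0  1  2  3  4  5  6  7  8  9 10
  a  1  0  1  2  3  4  5  6  7  8  9
  a  2  1  0  1  2  3  4  5  6  7  8
  r  3  2  1  0  1  2  3  4  5  6  7
  p  4  3  2  1  1  2  3  4  5  6  7
  a  5  4  3  2  2  2  3  3  4  5  6
  l  6  5  4  3  3  3  3  4  3  4  5
  q  7  6  5  4  4  4  4  4  4  3  4
  h  8  7  6  5  5  4  5  5  5  4  3
  v  9  8  7  6  6  5  5  6  6  5  4
The bottom-right entry gives D[9][10] = 4, so no sequence of fewer than 4 edits works. Backtracking through the table gives one optimal edit sequence (4 edits):
  aarpalqhv → aarrpalqhv (ins r @3)
  aarrpalqhv → aarrhpalqhv (ins h @5)
  aarrhpalqhv → aarrhralqhv (sub p→r @6)
  aarrhralqhv → aarrhralqh (del v @11)
Edit distance = 4.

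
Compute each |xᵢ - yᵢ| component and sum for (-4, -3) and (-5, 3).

Σ|x_i - y_i| = |-4 - (-5)| + |-3 - 3| = 1 + 6 = 7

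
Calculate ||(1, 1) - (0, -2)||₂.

√(Σ(x_i - y_i)²) = √((1 - 0)² + (1 - (-2))²)
= √(1² + 3²) = √(1 + 9) = √10 ≈ 3.1623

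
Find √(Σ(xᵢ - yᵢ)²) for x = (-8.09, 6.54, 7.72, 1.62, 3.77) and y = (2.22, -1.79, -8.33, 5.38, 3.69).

√(Σ(x_i - y_i)²) = √((-8.09 - 2.22)² + (6.54 - (-1.79))² + (7.72 - (-8.33))² + (1.62 - 5.38)² + (3.77 - 3.69)²)
= √((-10.31)² + 8.33² + 16.05² + (-3.76)² + 0.08²) = √(106.2961 + 69.3889 + 257.6025 + 14.1376 + 0.0064) = √447.4315 ≈ 21.1526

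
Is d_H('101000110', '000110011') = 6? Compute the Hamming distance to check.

Differing positions: 1, 3, 4, 5, 7, 9. Hamming distance = 6, so the claim is true.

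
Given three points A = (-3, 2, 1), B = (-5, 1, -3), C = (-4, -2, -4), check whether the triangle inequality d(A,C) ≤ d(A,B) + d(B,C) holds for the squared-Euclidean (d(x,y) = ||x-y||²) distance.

d(A,B) = 2² + 1² + 4² = 21, d(B,C) = 1² + 3² + 1² = 11, d(A,C) = 1² + 4² + 5² = 42.
d(A,C) = 42 > 21 + 11 = 32. Triangle inequality is VIOLATED. (Squared-Euclidean is not a metric — this is a counterexample.)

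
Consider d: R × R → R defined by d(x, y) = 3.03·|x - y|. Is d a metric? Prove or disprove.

Yes. Since |x - y| is a metric on R and 3.03 > 0, the positive scalar multiple 3.03·|x - y| is also a metric: scaling by a positive constant preserves non-negativity, identity (d=0 ⟺ |x-y|=0 ⟺ x=y), symmetry, and the triangle inequality.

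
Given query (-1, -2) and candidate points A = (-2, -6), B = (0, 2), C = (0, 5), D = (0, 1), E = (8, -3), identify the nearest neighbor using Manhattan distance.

Distances: d(A) = 5, d(B) = 5, d(C) = 8, d(D) = 4, d(E) = 10. Nearest: D = (0, 1) with distance 4.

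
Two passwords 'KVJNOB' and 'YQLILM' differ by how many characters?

Differing positions: 1, 2, 3, 4, 5, 6. Hamming distance = 6.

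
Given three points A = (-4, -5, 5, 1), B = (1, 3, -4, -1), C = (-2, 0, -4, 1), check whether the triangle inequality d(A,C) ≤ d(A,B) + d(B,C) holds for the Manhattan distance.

d(A,B) = 5 + 8 + 9 + 2 = 24, d(B,C) = 3 + 3 + 0 + 2 = 8, d(A,C) = 2 + 5 + 9 + 0 = 16.
d(A,C) = 16 ≤ 24 + 8 = 32. Triangle inequality is satisfied.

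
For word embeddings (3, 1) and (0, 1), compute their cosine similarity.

With u = (3, 1), v = (0, 1):
u·v = 3·0 + 1·1 = 0 + 1 = 1.
|u| = √(3² + 1²) = √10, |v| = √(0² + 1²) = √1, so |u||v| = √(10·1) = √10.
cos θ = (u·v)/(|u||v|) = 1/√10 ≈ 0.3162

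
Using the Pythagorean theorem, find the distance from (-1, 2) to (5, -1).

√(Σ(x_i - y_i)²) = √((-1 - 5)² + (2 - (-1))²)
= √((-6)² + 3²) = √(36 + 9) = √45 ≈ 6.7082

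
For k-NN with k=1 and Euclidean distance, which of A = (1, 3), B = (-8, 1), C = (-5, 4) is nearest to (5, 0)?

Distances: d(A) = 5, d(B) ≈ 13.0384, d(C) ≈ 10.7703. Nearest: A = (1, 3) with distance 5.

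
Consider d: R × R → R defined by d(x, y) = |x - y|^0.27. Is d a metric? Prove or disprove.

Yes. With 0 < p = 0.27 ≤ 1, d(x,y) = |x-y|^0.27 is a metric on R. Non-negativity and symmetry are immediate; |x-y|^0.27 = 0 ⟺ |x-y| = 0 ⟺ x = y. For the triangle inequality, the function t ↦ t^0.27 is subadditive on [0,∞) when p ≤ 1, so |x-z|^0.27 ≤ (|x-y| + |y-z|)^0.27 ≤ |x-y|^0.27 + |y-z|^0.27.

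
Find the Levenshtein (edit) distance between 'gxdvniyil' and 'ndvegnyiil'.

Let D[i][j] be the edit distance between the first i characters of 'gxdvniyil' and the first j characters of 'ndvegnyiil', with D[i][0] = i, D[0][j] = j, and D[i][j] = D[i-1][j-1] if the characters match, else 1 + min(D[i-1][j], D[i][j-1], D[i-1][j-1]). Filling the table (rows: prefixes of 'gxdvniyil', columns: prefixes of 'ndvegnyiil'):
     ε  n  d  v  e  g  n  y  i  i  l
  ε  0  1  2  3  4  5  6  7  8  9 10
  g  1  1  2  3  4  4  5  6  7  8  9
  x  2  2  2  3  4  5  5  6  7  8  9
  d  3  3  2  3  4  5  6  6  7  8  9
  v  4  4  3  2  3  4  5  6  7  8  9
  n  5  4  4  3  3  4  4  5  6  7  8
  i  6  5  5  4  4  4  5  5  5  6  7
  y  7  6  6  5  5  5  5  5  6  6  7
  i  8  7  7  6  6  6  6  6  5  6  7
  l  9  8  8  7  7  7  7  7  6  6  6
The bottom-right entry gives D[9][10] = 6, so no sequence of fewer than 6 edits works. Backtracking through the table gives one optimal edit sequence (6 edits):
  gxdvniyil → xdvniyil (del g @1)
  xdvniyil → ndvniyil (sub x→n @1)
  ndvniyil → ndveniyil (ins e @4)
  ndveniyil → ndvegniyil (ins g @5)
  ndvegniyil → ndvegnyyil (sub i→y @7)
  ndvegnyyil → ndvegnyiil (sub y→i @8)
Edit distance = 6.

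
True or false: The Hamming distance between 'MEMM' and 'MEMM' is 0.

Differing positions: none. Hamming distance = 0, so the claim is true.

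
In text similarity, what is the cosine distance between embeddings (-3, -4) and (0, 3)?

With u = (-3, -4), v = (0, 3):
u·v = (-3)·0 + (-4)·3 = 0 + (-12) = -12.
|u| = √((-3)² + (-4)²) = √25, |v| = √(0² + 3²) = √9, so |u||v| = √(25·9) = √225 = 15.
cos θ = (u·v)/(|u||v|) = -12/15 = -0.8
Cosine distance = 1 - cos θ = 1 - (-0.8) = 1.8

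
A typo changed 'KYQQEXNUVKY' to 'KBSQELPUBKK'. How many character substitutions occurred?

Differing positions: 2, 3, 6, 7, 9, 11. Hamming distance = 6.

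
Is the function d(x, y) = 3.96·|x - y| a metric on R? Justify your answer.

Yes. Since |x - y| is a metric on R and 3.96 > 0, the positive scalar multiple 3.96·|x - y| is also a metric: scaling by a positive constant preserves non-negativity, identity (d=0 ⟺ |x-y|=0 ⟺ x=y), symmetry, and the triangle inequality.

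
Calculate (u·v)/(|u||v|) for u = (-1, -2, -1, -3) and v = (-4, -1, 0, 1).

With u = (-1, -2, -1, -3), v = (-4, -1, 0, 1):
u·v = (-1)·(-4) + (-2)·(-1) + (-1)·0 + (-3)·1 = 4 + 2 + 0 + (-3) = 3.
|u| = √((-1)² + (-2)² + (-1)² + (-3)²) = √15, |v| = √((-4)² + (-1)² + 0² + 1²) = √18, so |u||v| = √(15·18) = √270.
cos θ = (u·v)/(|u||v|) = 3/√270 ≈ 0.1826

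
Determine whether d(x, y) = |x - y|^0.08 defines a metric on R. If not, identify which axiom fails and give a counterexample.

Yes. With 0 < p = 0.08 ≤ 1, d(x,y) = |x-y|^0.08 is a metric on R. Non-negativity and symmetry are immediate; |x-y|^0.08 = 0 ⟺ |x-y| = 0 ⟺ x = y. For the triangle inequality, the function t ↦ t^0.08 is subadditive on [0,∞) when p ≤ 1, so |x-z|^0.08 ≤ (|x-y| + |y-z|)^0.08 ≤ |x-y|^0.08 + |y-z|^0.08.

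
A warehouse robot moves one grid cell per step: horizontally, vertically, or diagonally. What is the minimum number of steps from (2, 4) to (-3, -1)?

max(|x_i - y_i|) = max(|2 - (-3)|, |4 - (-1)|) = max(5, 5) = 5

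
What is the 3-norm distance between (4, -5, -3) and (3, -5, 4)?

(Σ|x_i - y_i|^3)^(1/3) = (|4 - 3|^3 + |-5 - (-5)|^3 + |-3 - 4|^3)^(1/3)
= (1^3 + 0^3 + 7^3)^(1/3) = (1 + 0 + 343)^(1/3) = (344)^(1/3) ≈ 7.0068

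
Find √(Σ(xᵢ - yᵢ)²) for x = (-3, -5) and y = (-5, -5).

√(Σ(x_i - y_i)²) = √((-3 - (-5))² + (-5 - (-5))²)
= √(2² + 0²) = √(4 + 0) = √4 = 2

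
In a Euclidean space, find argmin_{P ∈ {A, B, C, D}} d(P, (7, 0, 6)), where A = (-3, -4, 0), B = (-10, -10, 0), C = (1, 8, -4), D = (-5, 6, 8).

Distances: d(A) ≈ 12.3288, d(B) ≈ 20.6155, d(C) ≈ 14.1421, d(D) ≈ 13.5647. Nearest: A = (-3, -4, 0) with distance 12.3288.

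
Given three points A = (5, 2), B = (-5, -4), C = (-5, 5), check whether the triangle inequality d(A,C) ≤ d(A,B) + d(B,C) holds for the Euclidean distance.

d(A,B) = √(10² + 6²) = √136 ≈ 11.6619, d(B,C) = √(0² + 9²) = √81 = 9, d(A,C) = √(10² + 3²) = √109 ≈ 10.4403.
d(A,C) ≈ 10.4403 ≤ 11.6619 + 9 = 20.6619. Triangle inequality is satisfied.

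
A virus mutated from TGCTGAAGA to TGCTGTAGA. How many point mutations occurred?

Differing positions: 6. Hamming distance = 1.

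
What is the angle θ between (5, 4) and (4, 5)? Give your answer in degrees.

With u = (5, 4), v = (4, 5):
u·v = 5·4 + 4·5 = 20 + 20 = 40.
|u| = √(5² + 4²) = √41, |v| = √(4² + 5²) = √41, so |u||v| = √(41·41) = √1681 = 41.
cos θ = (u·v)/(|u||v|) = 40/41 ≈ 0.97561
θ = arccos(0.97561) ≈ 12.68°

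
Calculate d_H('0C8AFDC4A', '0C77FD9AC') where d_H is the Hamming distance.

Differing positions: 3, 4, 7, 8, 9. Hamming distance = 5.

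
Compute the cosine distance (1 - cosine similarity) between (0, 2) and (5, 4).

With u = (0, 2), v = (5, 4):
u·v = 0·5 + 2·4 = 0 + 8 = 8.
|u| = √(0² + 2²) = √4, |v| = √(5² + 4²) = √41, so |u||v| = √(4·41) = √164.
cos θ = (u·v)/(|u||v|) = 8/√164 ≈ 0.6247
Cosine distance = 1 - cos θ ≈ 1 - 0.6247 = 0.3753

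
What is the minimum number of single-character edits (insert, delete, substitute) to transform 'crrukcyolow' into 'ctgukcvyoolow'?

Let D[i][j] be the edit distance between the first i characters of 'crrukcyolow' and the first j characters of 'ctgukcvyoolow', with D[i][0] = i, D[0][j] = j, and D[i][j] = D[i-1][j-1] if the characters match, else 1 + min(D[i-1][j], D[i][j-1], D[i-1][j-1]). Filling the table (rows: prefixes of 'crrukcyolow', columns: prefixes of 'ctgukcvyoolow'):
     ε  c  t  g  u  k  c  v  y  o  o  l  o  w
  ε  0  1  2  3  4  5  6  7  8  9 10 11 12 13
  c  1  0  1  2  3  4  5  6  7  8  9 10 11 12
  r  2  1  1  2  3  4  5  6  7  8  9 10 11 12
  r  3  2  2  2  3  4  5  6  7  8  9 10 11 12
  u  4  3  3  3  2  3  4  5  6  7  8  9 10 11
  k  5  4  4  4  3  2  3  4  5  6  7  8  9 10
  c  6  5  5  5  4  3  2  3  4  5  6  7  8  9
  y  7  6  6  6  5  4  3  3  3  4  5  6  7  8
  o  8  7  7  7  6  5  4  4  4  3  4  5  6  7
  l  9  8  8  8  7  6  5  5  5  4  4  4  5  6
  o 10  9  9  9  8  7  6  6  6  5  4  5  4  5
  w 11 10 10 10  9  8  7  7  7  6  5  5  5  4
The bottom-right entry gives D[11][13] = 4, so no sequence of fewer than 4 edits works. Backtracking through the table gives one optimal edit sequence (4 edits):
  crrukcyolow → ctrukcyolow (sub r→t @2)
  ctrukcyolow → ctgukcyolow (sub r→g @3)
  ctgukcyolow → ctgukcvyolow (ins v @7)
  ctgukcvyolow → ctgukcvyoolow (ins o @9)
Edit distance = 4.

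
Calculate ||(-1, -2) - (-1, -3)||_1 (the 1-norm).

Σ|x_i - y_i| = |-1 - (-1)| + |-2 - (-3)| = 0 + 1 = 1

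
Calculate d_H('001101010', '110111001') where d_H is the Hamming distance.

Differing positions: 1, 2, 3, 5, 8, 9. Hamming distance = 6.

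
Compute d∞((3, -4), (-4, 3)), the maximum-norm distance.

max(|x_i - y_i|) = max(|3 - (-4)|, |-4 - 3|) = max(7, 7) = 7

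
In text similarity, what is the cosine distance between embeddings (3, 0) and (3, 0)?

With u = (3, 0), v = (3, 0):
u·v = 3·3 + 0·0 = 9 + 0 = 9.
|u| = √(3² + 0²) = √9, |v| = √(3² + 0²) = √9, so |u||v| = √(9·9) = √81 = 9.
cos θ = (u·v)/(|u||v|) = 9/9 = 1
Cosine distance = 1 - cos θ = 1 - 1 = 0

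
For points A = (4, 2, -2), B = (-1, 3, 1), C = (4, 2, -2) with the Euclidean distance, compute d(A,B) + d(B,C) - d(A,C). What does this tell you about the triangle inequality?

d(A,B) = √(5² + 1² + 3²) = √35 ≈ 5.9161, d(B,C) = √(5² + 1² + 3²) = √35 ≈ 5.9161, d(A,C) = √(0² + 0² + 0²) = √0 = 0.
d(A,B) + d(B,C) - d(A,C) = 5.9161 + 5.9161 - 0 = 11.8322 - 0 = 11.8322 (to 4 decimal places). This is ≥ 0, so the triangle inequality holds for these points.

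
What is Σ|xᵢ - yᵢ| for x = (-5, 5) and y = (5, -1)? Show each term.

Σ|x_i - y_i| = |-5 - 5| + |5 - (-1)| = 10 + 6 = 16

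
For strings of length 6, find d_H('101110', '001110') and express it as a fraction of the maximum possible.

Differing positions: 1. Hamming distance = 1. The maximum possible Hamming distance for length-6 strings is 6, so d_H/6 = 1/6 ≈ 0.1667.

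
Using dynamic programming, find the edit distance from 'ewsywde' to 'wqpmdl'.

Let D[i][j] be the edit distance between the first i characters of 'ewsywde' and the first j characters of 'wqpmdl', with D[i][0] = i, D[0][j] = j, and D[i][j] = D[i-1][j-1] if the characters match, else 1 + min(D[i-1][j], D[i][j-1], D[i-1][j-1]). Filling the table (rows: prefixes of 'ewsywde', columns: prefixes of 'wqpmdl'):
     ε  w  q  p  m  d  l
  ε  0  1  2  3  4  5  6
  e  1  1  2  3  4  5  6
  w  2  1  2  3  4  5  6
  s  3  2  2  3  4  5  6
  y  4  3  3  3  4  5  6
  w  5  4  4  4  4  5  6
  d  6  5  5  5  5  4  5
  e  7  6  6  6  6  5  5
The bottom-right entry gives D[7][6] = 5, so no sequence of fewer than 5 edits works. Backtracking through the table gives one optimal edit sequence (5 edits):
  ewsywde → wsywde (del e @1)
  wsywde → wqywde (sub s→q @2)
  wqywde → wqpwde (sub y→p @3)
  wqpwde → wqpmde (sub w→m @4)
  wqpmde → wqpmdl (sub e→l @6)
Edit distance = 5.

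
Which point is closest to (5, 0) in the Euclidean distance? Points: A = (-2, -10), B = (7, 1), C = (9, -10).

Distances: d(A) ≈ 12.2066, d(B) ≈ 2.2361, d(C) ≈ 10.7703. Nearest: B = (7, 1) with distance 2.2361.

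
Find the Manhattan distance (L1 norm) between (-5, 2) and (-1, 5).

Σ|x_i - y_i| = |-5 - (-1)| + |2 - 5| = 4 + 3 = 7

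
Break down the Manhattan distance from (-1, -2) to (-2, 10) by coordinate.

Σ|x_i - y_i| = |-1 - (-2)| + |-2 - 10| = 1 + 12 = 13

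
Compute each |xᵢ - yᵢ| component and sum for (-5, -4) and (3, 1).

Σ|x_i - y_i| = |-5 - 3| + |-4 - 1| = 8 + 5 = 13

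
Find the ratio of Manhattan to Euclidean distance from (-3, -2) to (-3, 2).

L1 = |-3 - (-3)| + |-2 - 2| = 0 + 4 = 4
L2 = √(0² + 4²) = √16 = 4
L1 ≥ L2 always (equality iff movement is along one axis); L1 = L2 here (movement is along a single axis).
Ratio L1/L2 = 4/4 = 1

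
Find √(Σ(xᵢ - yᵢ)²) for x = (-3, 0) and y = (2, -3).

√(Σ(x_i - y_i)²) = √((-3 - 2)² + (0 - (-3))²)
= √((-5)² + 3²) = √(25 + 9) = √34 ≈ 5.831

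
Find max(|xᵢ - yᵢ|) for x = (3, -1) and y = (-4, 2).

max(|x_i - y_i|) = max(|3 - (-4)|, |-1 - 2|) = max(7, 3) = 7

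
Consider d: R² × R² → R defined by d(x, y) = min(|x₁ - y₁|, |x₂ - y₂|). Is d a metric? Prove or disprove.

No. d fails identity of indiscernibles: take x = (-4, 0) and y = (-4, 3). Then d(x,y) = min(|-4 - (-4)|, |0 - 3|) = min(0, 3) = 0, yet x ≠ y.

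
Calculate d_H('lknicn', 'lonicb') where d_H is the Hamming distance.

Differing positions: 2, 6. Hamming distance = 2.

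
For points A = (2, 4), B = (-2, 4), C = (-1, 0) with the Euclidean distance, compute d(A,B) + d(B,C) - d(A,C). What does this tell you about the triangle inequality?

d(A,B) = √(4² + 0²) = √16 = 4, d(B,C) = √(1² + 4²) = √17 ≈ 4.1231, d(A,C) = √(3² + 4²) = √25 = 5.
d(A,B) + d(B,C) - d(A,C) = 4 + 4.1231 - 5 = 8.1231 - 5 = 3.1231 (to 4 decimal places). This is ≥ 0, so the triangle inequality holds for these points.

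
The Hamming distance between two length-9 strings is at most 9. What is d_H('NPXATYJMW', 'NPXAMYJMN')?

Differing positions: 5, 9. Hamming distance = 2. The maximum possible Hamming distance for length-9 strings is 9, so d_H/9 = 2/9 ≈ 0.2222.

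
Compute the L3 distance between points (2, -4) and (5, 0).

(Σ|x_i - y_i|^3)^(1/3) = (|2 - 5|^3 + |-4 - 0|^3)^(1/3)
= (3^3 + 4^3)^(1/3) = (27 + 64)^(1/3) = (91)^(1/3) ≈ 4.4979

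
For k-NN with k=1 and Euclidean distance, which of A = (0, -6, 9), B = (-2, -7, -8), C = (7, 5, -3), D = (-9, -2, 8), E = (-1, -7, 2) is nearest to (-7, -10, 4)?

Distances: d(A) ≈ 9.4868, d(B) ≈ 13.3417, d(C) ≈ 21.6795, d(D) ≈ 9.1652, d(E) = 7. Nearest: E = (-1, -7, 2) with distance 7.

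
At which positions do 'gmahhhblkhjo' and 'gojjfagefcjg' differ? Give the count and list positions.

Differing positions: 2, 3, 4, 5, 6, 7, 8, 9, 10, 12. Hamming distance = 10.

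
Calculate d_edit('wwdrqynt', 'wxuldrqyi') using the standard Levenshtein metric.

Let D[i][j] be the edit distance between the first i characters of 'wwdrqynt' and the first j characters of 'wxuldrqyi', with D[i][0] = i, D[0][j] = j, and D[i][j] = D[i-1][j-1] if the characters match, else 1 + min(D[i-1][j], D[i][j-1], D[i-1][j-1]). Filling the table (rows: prefixes of 'wwdrqynt', columns: prefixes of 'wxuldrqyi'):
     ε  w  x  u  l  d  r  q  y  i
  ε  0  1  2  3  4  5  6  7  8  9
  w  1  0  1  2  3  4  5  6  7  8
  w  2  1  1  2  3  4  5  6  7  8
  d  3  2  2  2  3  3  4  5  6  7
  r  4  3  3  3  3  4  3  4  5  6
  q  5  4  4  4  4  4  4  3  4  5
  y  6  5  5  5  5  5  5  4  3  4
  n  7  6  6  6  6  6  6  5  4  4
  t  8  7  7  7  7  7  7  6  5  5
The bottom-right entry gives D[8][9] = 5, so no sequence of fewer than 5 edits works. Backtracking through the table gives one optimal edit sequence (5 edits):
  wwdrqynt → wxwdrqynt (ins x @2)
  wxwdrqynt → wxuwdrqynt (ins u @3)
  wxuwdrqynt → wxuldrqynt (sub w→l @4)
  wxuldrqynt → wxuldrqyt (del n @9)
  wxuldrqyt → wxuldrqyi (sub t→i @9)
Edit distance = 5.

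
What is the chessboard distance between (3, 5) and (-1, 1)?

max(|x_i - y_i|) = max(|3 - (-1)|, |5 - 1|) = max(4, 4) = 4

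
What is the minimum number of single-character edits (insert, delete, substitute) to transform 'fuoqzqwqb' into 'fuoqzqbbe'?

Let D[i][j] be the edit distance between the first i characters of 'fuoqzqwqb' and the first j characters of 'fuoqzqbbe', with D[i][0] = i, D[0][j] = j, and D[i][j] = D[i-1][j-1] if the characters match, else 1 + min(D[i-1][j], D[i][j-1], D[i-1][j-1]). Filling the table (rows: prefixes of 'fuoqzqwqb', columns: prefixes of 'fuoqzqbbe'):
     ε  f  u  o  q  z  q  b  b  e
  ε  0  1  2  3  4  5  6  7  8  9
  f  1  0  1  2  3  4  5  6  7  8
  u  2  1  0  1  2  3  4  5  6  7
  o  3  2  1  0  1  2  3  4  5  6
  q  4  3  2  1  0  1  2  3  4  5
  z  5  4  3  2  1  0  1  2  3  4
  q  6  5  4  3  2  1  0  1  2  3
  w  7  6  5  4  3  2  1  1  2  3
  q  8  7  6  5  4  3  2  2  2  3
  b  9  8  7  6  5  4  3  2  2  3
The bottom-right entry gives D[9][9] = 3, so no sequence of fewer than 3 edits works. Backtracking through the table gives one optimal edit sequence (3 edits):
  fuoqzqwqb → fuoqzqbqb (sub w→b @7)
  fuoqzqbqb → fuoqzqbbb (sub q→b @8)
  fuoqzqbbb → fuoqzqbbe (sub b→e @9)
Edit distance = 3.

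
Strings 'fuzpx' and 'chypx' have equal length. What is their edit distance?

Let D[i][j] be the edit distance between the first i characters of 'fuzpx' and the first j characters of 'chypx', with D[i][0] = i, D[0][j] = j, and D[i][j] = D[i-1][j-1] if the characters match, else 1 + min(D[i-1][j], D[i][j-1], D[i-1][j-1]). Filling the table (rows: prefixes of 'fuzpx', columns: prefixes of 'chypx'):
     ε  c  h  y  p  x
  ε  0  1  2  3  4  5
  f  1  1  2  3  4  5
  u  2  2  2  3  4  5
  z  3  3  3  3  4  5
  p  4  4  4  4  3  4
  x  5  5  5  5  4  3
The bottom-right entry gives D[5][5] = 3, so no sequence of fewer than 3 edits works. Backtracking through the table gives one optimal edit sequence (3 edits):
  fuzpx → cuzpx (sub f→c @1)
  cuzpx → chzpx (sub u→h @2)
  chzpx → chypx (sub z→y @3)
Edit distance = 3.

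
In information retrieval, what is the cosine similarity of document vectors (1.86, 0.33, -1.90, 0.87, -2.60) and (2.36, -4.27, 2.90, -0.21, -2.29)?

With u = (1.86, 0.33, -1.90, 0.87, -2.60), v = (2.36, -4.27, 2.90, -0.21, -2.29):
u·v = 1.86·2.36 + 0.33·(-4.27) + (-1.9)·2.9 + 0.87·(-0.21) + (-2.6)·(-2.29) = 4.3896 + (-1.4091) + (-5.51) + (-0.1827) + 5.954 = 3.2418.
|u| = √(1.86² + 0.33² + (-1.9)² + 0.87² + (-2.6)²) = √(3.4596 + 0.1089 + 3.61 + 0.7569 + 6.76) = √14.6954, |v| = √(2.36² + (-4.27)² + 2.9² + (-0.21)² + (-2.29)²) = √(5.5696 + 18.2329 + 8.41 + 0.0441 + 5.2441) = √37.5007.
cos θ = (u·v)/(|u||v|) = 3.2418/(√14.6954·√37.5007) ≈ 0.1381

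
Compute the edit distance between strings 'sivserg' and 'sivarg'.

Let D[i][j] be the edit distance between the first i characters of 'sivserg' and the first j characters of 'sivarg', with D[i][0] = i, D[0][j] = j, and D[i][j] = D[i-1][j-1] if the characters match, else 1 + min(D[i-1][j], D[i][j-1], D[i-1][j-1]). Filling the table (rows: prefixes of 'sivserg', columns: prefixes of 'sivarg'):
     ε  s  i  v  a  r  g
  ε  0  1  2  3  4  5  6
  s  1  0  1  2  3  4  5
  i  2  1  0  1  2  3  4
  v  3  2  1  0  1  2  3
  s  4  3  2  1  1  2  3
  e  5  4  3  2  2  2  3
  r  6  5  4  3  3  2  3
  g  7  6  5  4  4  3  2
The bottom-right entry gives D[7][6] = 2, so no sequence of fewer than 2 edits works. Backtracking through the table gives one optimal edit sequence (2 edits):
  sivserg → siverg (del s @4)
  siverg → sivarg (sub e→a @4)
Edit distance = 2.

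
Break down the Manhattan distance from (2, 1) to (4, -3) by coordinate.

Σ|x_i - y_i| = |2 - 4| + |1 - (-3)| = 2 + 4 = 6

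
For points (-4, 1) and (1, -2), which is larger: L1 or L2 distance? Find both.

L1 = |-4 - 1| + |1 - (-2)| = 5 + 3 = 8
L2 = √(5² + 3²) = √34 ≈ 5.831
L1 ≥ L2 always (equality iff movement is along one axis); L1 > L2 here.
Ratio L1/L2 = 8/√34 ≈ 1.372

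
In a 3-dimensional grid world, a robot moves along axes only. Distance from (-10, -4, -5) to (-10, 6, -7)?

Σ|x_i - y_i| = |-10 - (-10)| + |-4 - 6| + |-5 - (-7)| = 0 + 10 + 2 = 12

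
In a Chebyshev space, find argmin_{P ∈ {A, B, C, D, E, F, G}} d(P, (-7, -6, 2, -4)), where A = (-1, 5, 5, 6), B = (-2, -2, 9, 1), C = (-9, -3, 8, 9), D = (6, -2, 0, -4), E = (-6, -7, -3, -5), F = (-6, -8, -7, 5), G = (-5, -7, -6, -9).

Distances: d(A) = 11, d(B) = 7, d(C) = 13, d(D) = 13, d(E) = 5, d(F) = 9, d(G) = 8. Nearest: E = (-6, -7, -3, -5) with distance 5.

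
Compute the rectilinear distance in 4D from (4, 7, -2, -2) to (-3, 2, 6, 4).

Σ|x_i - y_i| = |4 - (-3)| + |7 - 2| + |-2 - 6| + |-2 - 4| = 7 + 5 + 8 + 6 = 26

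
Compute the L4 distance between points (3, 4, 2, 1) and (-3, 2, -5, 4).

(Σ|x_i - y_i|^4)^(1/4) = (|3 - (-3)|^4 + |4 - 2|^4 + |2 - (-5)|^4 + |1 - 4|^4)^(1/4)
= (6^4 + 2^4 + 7^4 + 3^4)^(1/4) = (1296 + 16 + 2401 + 81)^(1/4) = (3794)^(1/4) ≈ 7.8483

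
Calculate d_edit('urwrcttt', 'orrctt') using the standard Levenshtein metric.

Let D[i][j] be the edit distance between the first i characters of 'urwrcttt' and the first j characters of 'orrctt', with D[i][0] = i, D[0][j] = j, and D[i][j] = D[i-1][j-1] if the characters match, else 1 + min(D[i-1][j], D[i][j-1], D[i-1][j-1]). Filling the table (rows: prefixes of 'urwrcttt', columns: prefixes of 'orrctt'):
     ε  o  r  r  c  t  t
  ε  0  1  2  3  4  5  6
  u  1  1  2  3  4  5  6
  r  2  2  1  2  3  4  5
  w  3  3  2  2  3  4  5
  r  4  4  3  2  3  4  5
  c  5  5  4  3  2  3  4
  t  6  6  5  4  3  2  3
  t  7  7  6  5  4  3  2
  t  8  8  7  6  5  4  3
The bottom-right entry gives D[8][6] = 3, so no sequence of fewer than 3 edits works. Backtracking through the table gives one optimal edit sequence (3 edits):
  urwrcttt → orwrcttt (sub u→o @1)
  orwrcttt → orrcttt (del w @3)
  orrcttt → orrctt (del t @5)
Edit distance = 3.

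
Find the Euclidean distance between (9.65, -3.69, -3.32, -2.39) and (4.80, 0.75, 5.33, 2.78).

√(Σ(x_i - y_i)²) = √((9.65 - 4.8)² + (-3.69 - 0.75)² + (-3.32 - 5.33)² + (-2.39 - 2.78)²)
= √(4.85² + (-4.44)² + (-8.65)² + (-5.17)²) = √(23.5225 + 19.7136 + 74.8225 + 26.7289) = √144.7875 ≈ 12.0328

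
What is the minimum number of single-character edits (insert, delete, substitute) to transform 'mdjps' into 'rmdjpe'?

Let D[i][j] be the edit distance between the first i characters of 'mdjps' and the first j characters of 'rmdjpe', with D[i][0] = i, D[0][j] = j, and D[i][j] = D[i-1][j-1] if the characters match, else 1 + min(D[i-1][j], D[i][j-1], D[i-1][j-1]). Filling the table (rows: prefixes of 'mdjps', columns: prefixes of 'rmdjpe'):
     ε  r  m  d  j  p  e
  ε  0  1  2  3  4  5  6
  m  1  1  1  2  3  4  5
  d  2  2  2  1  2  3  4
  j  3  3  3  2  1  2  3
  p  4  4  4  3  2  1  2
  s  5  5  5  4  3  2  2
The bottom-right entry gives D[5][6] = 2, so no sequence of fewer than 2 edits works. Backtracking through the table gives one optimal edit sequence (2 edits):
  mdjps → rmdjps (ins r @1)
  rmdjps → rmdjpe (sub s→e @6)
Edit distance = 2.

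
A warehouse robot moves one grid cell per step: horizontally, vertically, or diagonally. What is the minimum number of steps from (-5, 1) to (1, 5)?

max(|x_i - y_i|) = max(|-5 - 1|, |1 - 5|) = max(6, 4) = 6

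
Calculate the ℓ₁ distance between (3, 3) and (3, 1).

Σ|x_i - y_i| = |3 - 3| + |3 - 1| = 0 + 2 = 2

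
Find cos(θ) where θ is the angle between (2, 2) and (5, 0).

With u = (2, 2), v = (5, 0):
u·v = 2·5 + 2·0 = 10 + 0 = 10.
|u| = √(2² + 2²) = √8, |v| = √(5² + 0²) = √25, so |u||v| = √(8·25) = √200.
cos θ = (u·v)/(|u||v|) = 10/√200 ≈ 0.7071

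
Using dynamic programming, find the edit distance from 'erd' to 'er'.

Let D[i][j] be the edit distance between the first i characters of 'erd' and the first j characters of 'er', with D[i][0] = i, D[0][j] = j, and D[i][j] = D[i-1][j-1] if the characters match, else 1 + min(D[i-1][j], D[i][j-1], D[i-1][j-1]). Filling the table (rows: prefixes of 'erd', columns: prefixes of 'er'):
     ε  e  r
  ε  0  1  2
  e  1  0  1
  r  2  1  0
  d  3  2  1
The bottom-right entry gives D[3][2] = 1, so no sequence of fewer than 1 edit works. Backtracking through the table gives one optimal edit sequence (1 edit):
  erd → er (del d @3)
Edit distance = 1.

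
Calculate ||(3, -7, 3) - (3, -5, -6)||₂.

√(Σ(x_i - y_i)²) = √((3 - 3)² + (-7 - (-5))² + (3 - (-6))²)
= √(0² + (-2)² + 9²) = √(0 + 4 + 81) = √85 ≈ 9.2195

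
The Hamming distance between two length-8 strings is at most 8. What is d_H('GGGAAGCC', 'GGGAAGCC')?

Differing positions: none. Hamming distance = 0. The maximum possible Hamming distance for length-8 strings is 8, so d_H/8 = 0/8 = 0.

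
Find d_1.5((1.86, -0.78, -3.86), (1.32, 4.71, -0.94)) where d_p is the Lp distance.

(Σ|x_i - y_i|^1.5)^(1/1.5) = (|1.86 - 1.32|^1.5 + |-0.78 - 4.71|^1.5 + |-3.86 - (-0.94)|^1.5)^(1/1.5)
= (0.54^1.5 + 5.49^1.5 + 2.92^1.5)^(1/1.5) ≈ (0.3968 + 12.8635 + 4.9897)^(1/1.5) = (18.25)^(1/1.5) ≈ 6.9317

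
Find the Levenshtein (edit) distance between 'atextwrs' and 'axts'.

Let D[i][j] be the edit distance between the first i characters of 'atextwrs' and the first j characters of 'axts', with D[i][0] = i, D[0][j] = j, and D[i][j] = D[i-1][j-1] if the characters match, else 1 + min(D[i-1][j], D[i][j-1], D[i-1][j-1]). Filling the table (rows: prefixes of 'atextwrs', columns: prefixes of 'axts'):
     ε  a  x  t  s
  ε  0  1  2  3  4
  a  1  0  1  2  3
  t  2  1  1  1  2
  e  3  2  2  2  2
  x  4  3  2  3  3
  t  5  4  3  2  3
  w  6  5  4  3  3
  r  7  6  5  4  4
  s  8  7  6  5  4
The bottom-right entry gives D[8][4] = 4, so no sequence of fewer than 4 edits works. Backtracking through the table gives one optimal edit sequence (4 edits):
  atextwrs → aextwrs (del t @2)
  aextwrs → axtwrs (del e @2)
  axtwrs → axtrs (del w @4)
  axtrs → axts (del r @4)
Edit distance = 4.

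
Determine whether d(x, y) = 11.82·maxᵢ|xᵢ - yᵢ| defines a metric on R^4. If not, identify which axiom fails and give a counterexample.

Yes. The L∞ (Chebyshev) norm induces a metric on R^4, and multiplying a metric by a positive constant 11.82 > 0 preserves all four axioms: non-negativity (11.82·||x-y|| ≥ 0), identity (11.82·||x-y|| = 0 ⟺ ||x-y|| = 0 ⟺ x = y), symmetry (||x-y|| = ||y-x||), and the triangle inequality (11.82·||x-z|| ≤ 11.82·||x-y|| + 11.82·||y-z||). So d is a metric.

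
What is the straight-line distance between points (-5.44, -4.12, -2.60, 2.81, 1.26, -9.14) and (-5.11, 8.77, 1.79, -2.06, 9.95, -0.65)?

√(Σ(x_i - y_i)²) = √((-5.44 - (-5.11))² + (-4.12 - 8.77)² + (-2.6 - 1.79)² + (2.81 - (-2.06))² + (1.26 - 9.95)² + (-9.14 - (-0.65))²)
= √((-0.33)² + (-12.89)² + (-4.39)² + 4.87² + (-8.69)² + (-8.49)²) = √(0.1089 + 166.1521 + 19.2721 + 23.7169 + 75.5161 + 72.0801) = √356.8462 ≈ 18.8904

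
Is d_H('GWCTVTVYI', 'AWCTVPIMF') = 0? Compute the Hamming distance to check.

Differing positions: 1, 6, 7, 8, 9. Hamming distance = 5, so the claim that d_H = 0 is false.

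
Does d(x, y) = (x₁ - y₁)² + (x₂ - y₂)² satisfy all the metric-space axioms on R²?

No. The squared Euclidean distance fails the triangle inequality. Counterexample: x = (0, 0), y = (2, 5), z = (4, 10). d(x,z) = 4² + 10² = 116, but d(x,y) + d(y,z) = (2² + 5²) + (2² + 5²) = 29 + 29 = 58. Since 116 > 58, the triangle inequality is violated. (Note: √d, the ordinary Euclidean distance, IS a metric.)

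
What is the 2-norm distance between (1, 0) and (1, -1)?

(Σ|x_i - y_i|^2)^(1/2) = (|1 - 1|^2 + |0 - (-1)|^2)^(1/2)
= (0^2 + 1^2)^(1/2) = (0 + 1)^(1/2) = (1)^(1/2) = 1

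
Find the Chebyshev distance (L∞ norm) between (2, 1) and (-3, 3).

max(|x_i - y_i|) = max(|2 - (-3)|, |1 - 3|) = max(5, 2) = 5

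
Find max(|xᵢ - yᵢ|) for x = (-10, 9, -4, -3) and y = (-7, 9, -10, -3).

max(|x_i - y_i|) = max(|-10 - (-7)|, |9 - 9|, |-4 - (-10)|, |-3 - (-3)|) = max(3, 0, 6, 0) = 6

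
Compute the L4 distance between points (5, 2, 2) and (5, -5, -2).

(Σ|x_i - y_i|^4)^(1/4) = (|5 - 5|^4 + |2 - (-5)|^4 + |2 - (-2)|^4)^(1/4)
= (0^4 + 7^4 + 4^4)^(1/4) = (0 + 2401 + 256)^(1/4) = (2657)^(1/4) ≈ 7.1796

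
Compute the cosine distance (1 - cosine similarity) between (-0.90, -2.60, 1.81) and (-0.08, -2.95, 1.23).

With u = (-0.90, -2.60, 1.81), v = (-0.08, -2.95, 1.23):
u·v = (-0.9)·(-0.08) + (-2.6)·(-2.95) + 1.81·1.23 = 0.072 + 7.67 + 2.2263 = 9.9683.
|u| = √((-0.9)² + (-2.6)² + 1.81²) = √(0.81 + 6.76 + 3.2761) = √10.8461, |v| = √((-0.08)² + (-2.95)² + 1.23²) = √(0.0064 + 8.7025 + 1.5129) = √10.2218.
cos θ = (u·v)/(|u||v|) = 9.9683/(√10.8461·√10.2218) ≈ 0.9467
Cosine distance = 1 - cos θ ≈ 1 - 0.9467 = 0.0533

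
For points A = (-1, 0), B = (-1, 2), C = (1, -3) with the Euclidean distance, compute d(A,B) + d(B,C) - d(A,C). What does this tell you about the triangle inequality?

d(A,B) = √(0² + 2²) = √4 = 2, d(B,C) = √(2² + 5²) = √29 ≈ 5.3852, d(A,C) = √(2² + 3²) = √13 ≈ 3.6056.
d(A,B) + d(B,C) - d(A,C) = 2 + 5.3852 - 3.6056 = 7.3852 - 3.6056 = 3.7796 (to 4 decimal places). This is ≥ 0, so the triangle inequality holds for these points.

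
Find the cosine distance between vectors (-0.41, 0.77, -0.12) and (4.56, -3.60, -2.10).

With u = (-0.41, 0.77, -0.12), v = (4.56, -3.60, -2.10):
u·v = (-0.41)·4.56 + 0.77·(-3.6) + (-0.12)·(-2.1) = (-1.8696) + (-2.772) + 0.252 = -4.3896.
|u| = √((-0.41)² + 0.77² + (-0.12)²) = √(0.1681 + 0.5929 + 0.0144) = √0.7754, |v| = √(4.56² + (-3.6)² + (-2.1)²) = √(20.7936 + 12.96 + 4.41) = √38.1636.
cos θ = (u·v)/(|u||v|) = -4.3896/(√0.7754·√38.1636) ≈ -0.8069
Cosine distance = 1 - cos θ ≈ 1 - (-0.8069) = 1.8069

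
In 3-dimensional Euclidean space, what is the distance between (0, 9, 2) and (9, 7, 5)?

√(Σ(x_i - y_i)²) = √((0 - 9)² + (9 - 7)² + (2 - 5)²)
= √((-9)² + 2² + (-3)²) = √(81 + 4 + 9) = √94 ≈ 9.6954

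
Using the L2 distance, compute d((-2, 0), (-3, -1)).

(Σ|x_i - y_i|^2)^(1/2) = (|-2 - (-3)|^2 + |0 - (-1)|^2)^(1/2)
= (1^2 + 1^2)^(1/2) = (1 + 1)^(1/2) = (2)^(1/2) ≈ 1.4142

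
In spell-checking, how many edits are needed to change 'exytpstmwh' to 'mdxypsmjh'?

Let D[i][j] be the edit distance between the first i characters of 'exytpstmwh' and the first j characters of 'mdxypsmjh', with D[i][0] = i, D[0][j] = j, and D[i][j] = D[i-1][j-1] if the characters match, else 1 + min(D[i-1][j], D[i][j-1], D[i-1][j-1]). Filling the table (rows: prefixes of 'exytpstmwh', columns: prefixes of 'mdxypsmjh'):
     ε  m  d  x  y  p  s  m  j  h
  ε  0  1  2  3  4  5  6  7  8  9
  e  1  1  2  3  4  5  6  7  8  9
  x  2  2  2  2  3  4  5  6  7  8
  y  3  3  3  3  2  3  4  5  6  7
  t  4  4  4  4  3  3  4  5  6  7
  p  5  5  5  5  4  3  4  5  6  7
  s  6  6  6  6  5  4  3  4  5  6
  t  7  7  7  7  6  5  4  4  5  6
  m  8  7  8  8  7  6  5  4  5  6
  w  9  8  8  9  8  7  6  5  5  6
  h 10  9  9  9  9  8  7  6  6  5
The bottom-right entry gives D[10][9] = 5, so no sequence of fewer than 5 edits works. Backtracking through the table gives one optimal edit sequence (5 edits):
  exytpstmwh → mexytpstmwh (ins m @1)
  mexytpstmwh → mdxytpstmwh (sub e→d @2)
  mdxytpstmwh → mdxypstmwh (del t @5)
  mdxypstmwh → mdxypsmwh (del t @7)
  mdxypsmwh → mdxypsmjh (sub w→j @8)
Edit distance = 5.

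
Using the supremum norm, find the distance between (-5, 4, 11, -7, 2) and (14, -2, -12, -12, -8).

max(|x_i - y_i|) = max(|-5 - 14|, |4 - (-2)|, |11 - (-12)|, |-7 - (-12)|, |2 - (-8)|) = max(19, 6, 23, 5, 10) = 23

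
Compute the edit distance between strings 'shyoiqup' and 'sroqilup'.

Let D[i][j] be the edit distance between the first i characters of 'shyoiqup' and the first j characters of 'sroqilup', with D[i][0] = i, D[0][j] = j, and D[i][j] = D[i-1][j-1] if the characters match, else 1 + min(D[i-1][j], D[i][j-1], D[i-1][j-1]). Filling the table (rows: prefixes of 'shyoiqup', columns: prefixes of 'sroqilup'):
     ε  s  r  o  q  i  l  u  p
  ε  0  1  2  3  4  5  6  7  8
  s  1  0  1  2  3  4  5  6  7
  h  2  1  1  2  3  4  5  6  7
  y  3  2  2  2  3  4  5  6  7
  o  4  3  3  2  3  4  5  6  7
  i  5  4  4  3  3  3  4  5  6
  q  6  5  5  4  3  4  4  5  6
  u  7  6  6  5  4  4  5  4  5
  p  8  7  7  6  5  5  5  5  4
The bottom-right entry gives D[8][8] = 4, so no sequence of fewer than 4 edits works. Backtracking through the table gives one optimal edit sequence (4 edits):
  shyoiqup → sryoiqup (sub h→r @2)
  sryoiqup → srooiqup (sub y→o @3)
  srooiqup → sroqiqup (sub o→q @4)
  sroqiqup → sroqilup (sub q→l @6)
Edit distance = 4.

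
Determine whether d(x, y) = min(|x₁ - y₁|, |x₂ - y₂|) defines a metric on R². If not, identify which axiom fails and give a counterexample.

No. d fails identity of indiscernibles: take x = (-4, 0) and y = (-4, 2). Then d(x,y) = min(|-4 - (-4)|, |0 - 2|) = min(0, 2) = 0, yet x ≠ y.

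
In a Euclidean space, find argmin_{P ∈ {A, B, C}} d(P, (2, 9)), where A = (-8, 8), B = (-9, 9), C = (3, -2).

Distances: d(A) ≈ 10.0499, d(B) = 11, d(C) ≈ 11.0454. Nearest: A = (-8, 8) with distance 10.0499.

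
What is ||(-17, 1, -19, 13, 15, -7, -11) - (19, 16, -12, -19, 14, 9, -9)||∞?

max(|x_i - y_i|) = max(|-17 - 19|, |1 - 16|, |-19 - (-12)|, |13 - (-19)|, |15 - 14|, |-7 - 9|, |-11 - (-9)|) = max(36, 15, 7, 32, 1, 16, 2) = 36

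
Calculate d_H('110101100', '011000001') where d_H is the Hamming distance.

Differing positions: 1, 3, 4, 6, 7, 9. Hamming distance = 6.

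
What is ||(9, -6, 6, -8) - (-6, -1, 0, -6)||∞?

max(|x_i - y_i|) = max(|9 - (-6)|, |-6 - (-1)|, |6 - 0|, |-8 - (-6)|) = max(15, 5, 6, 2) = 15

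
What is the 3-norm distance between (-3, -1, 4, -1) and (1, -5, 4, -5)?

(Σ|x_i - y_i|^3)^(1/3) = (|-3 - 1|^3 + |-1 - (-5)|^3 + |4 - 4|^3 + |-1 - (-5)|^3)^(1/3)
= (4^3 + 4^3 + 0^3 + 4^3)^(1/3) = (64 + 64 + 0 + 64)^(1/3) = (192)^(1/3) ≈ 5.769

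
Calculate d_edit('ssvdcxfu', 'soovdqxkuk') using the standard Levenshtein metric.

Let D[i][j] be the edit distance between the first i characters of 'ssvdcxfu' and the first j characters of 'soovdqxkuk', with D[i][0] = i, D[0][j] = j, and D[i][j] = D[i-1][j-1] if the characters match, else 1 + min(D[i-1][j], D[i][j-1], D[i-1][j-1]). Filling the table (rows: prefixes of 'ssvdcxfu', columns: prefixes of 'soovdqxkuk'):
     ε  s  o  o  v  d  q  x  k  u  k
  ε  0  1  2  3  4  5  6  7  8  9 10
  s  1  0  1  2  3  4  5  6  7  8  9
  s  2  1  1  2  3  4  5  6  7  8  9
  v  3  2  2  2  2  3  4  5  6  7  8
  d  4  3  3  3  3  2  3  4  5  6  7
  c  5  4  4  4  4  3  3  4  5  6  7
  x  6  5  5  5  5  4  4  3  4  5  6
  f  7  6  6  6  6  5  5  4  4  5  6
  u  8  7  7  7  7  6  6  5  5  4  5
The bottom-right entry gives D[8][10] = 5, so no sequence of fewer than 5 edits works. Backtracking through the table gives one optimal edit sequence (5 edits):
  ssvdcxfu → sosvdcxfu (ins o @2)
  sosvdcxfu → soovdcxfu (sub s→o @3)
  soovdcxfu → soovdqxfu (sub c→q @6)
  soovdqxfu → soovdqxku (sub f→k @8)
  soovdqxku → soovdqxkuk (ins k @10)
Edit distance = 5.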